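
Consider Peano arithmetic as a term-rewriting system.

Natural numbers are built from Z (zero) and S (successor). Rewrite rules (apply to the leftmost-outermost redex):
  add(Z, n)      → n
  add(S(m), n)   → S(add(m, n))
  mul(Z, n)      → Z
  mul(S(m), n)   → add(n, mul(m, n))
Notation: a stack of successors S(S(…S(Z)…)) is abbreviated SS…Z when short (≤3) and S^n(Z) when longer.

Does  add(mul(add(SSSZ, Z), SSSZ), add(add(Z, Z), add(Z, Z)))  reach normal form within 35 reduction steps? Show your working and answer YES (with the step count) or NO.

  start: add(mul(add(SSSZ, Z), SSSZ), add(add(Z, Z), add(Z, Z)))
  →1  add(mul(S(add(SSZ, Z)), SSSZ), add(add(Z, Z), add(Z, Z)))
  →2  add(add(SSSZ, mul(add(SSZ, Z), SSSZ)), add(add(Z, Z), add(Z, Z)))
  →3  add(S(add(SSZ, mul(add(SSZ, Z), SSSZ))), add(add(Z, Z), add(Z, Z)))
  →4  S(add(add(SSZ, mul(add(SSZ, Z), SSSZ)), add(add(Z, Z), add(Z, Z))))
  →5  S(add(S(add(SZ, mul(add(SSZ, Z), SSSZ))), add(add(Z, Z), add(Z, Z))))
  →6  S(S(add(add(SZ, mul(add(SSZ, Z), SSSZ)), add(add(Z, Z), add(Z, Z)))))
  →7  S(S(add(S(add(Z, mul(add(SSZ, Z), SSSZ))), add(add(Z, Z), add(Z, Z)))))
  →8  S(S(S(add(add(Z, mul(add(SSZ, Z), SSSZ)), add(add(Z, Z), add(Z, Z))))))
  →9  S(S(S(add(mul(add(SSZ, Z), SSSZ), add(add(Z, Z), add(Z, Z))))))
  →10  S(S(S(add(mul(S(add(SZ, Z)), SSSZ), add(add(Z, Z), add(Z, Z))))))
  →11  S(S(S(add(add(SSSZ, mul(add(SZ, Z), SSSZ)), add(add(Z, Z), add(Z, Z))))))
  →12  S(S(S(add(S(add(SSZ, mul(add(SZ, Z), SSSZ))), add(add(Z, Z), add(Z, Z))))))
  →13  S(S(S(S(add(add(SSZ, mul(add(SZ, Z), SSSZ)), add(add(Z, Z), add(Z, Z)))))))
  →14  S(S(S(S(add(S(add(SZ, mul(add(SZ, Z), SSSZ))), add(add(Z, Z), add(Z, Z)))))))
  →15  S(S(S(S(S(add(add(SZ, mul(add(SZ, Z), SSSZ)), add(add(Z, Z), add(Z, Z))))))))
  →16  S(S(S(S(S(add(S(add(Z, mul(add(SZ, Z), SSSZ))), add(add(Z, Z), add(Z, Z))))))))
  →17  S(S(S(S(S(S(add(add(Z, mul(add(SZ, Z), SSSZ)), add(add(Z, Z), add(Z, Z)))))))))
  →18  S(S(S(S(S(S(add(mul(add(SZ, Z), SSSZ), add(add(Z, Z), add(Z, Z)))))))))
  →19  S(S(S(S(S(S(add(mul(S(add(Z, Z)), SSSZ), add(add(Z, Z), add(Z, Z)))))))))
  →20  S(S(S(S(S(S(add(add(SSSZ, mul(add(Z, Z), SSSZ)), add(add(Z, Z), add(Z, Z)))))))))
  →21  S(S(S(S(S(S(add(S(add(SSZ, mul(add(Z, Z), SSSZ))), add(add(Z, Z), add(Z, Z)))))))))
  →22  S(S(S(S(S(S(S(add(add(SSZ, mul(add(Z, Z), SSSZ)), add(add(Z, Z), add(Z, Z))))))))))
  →23  S(S(S(S(S(S(S(add(S(add(SZ, mul(add(Z, Z), SSSZ))), add(add(Z, Z), add(Z, Z))))))))))
  →24  S(S(S(S(S(S(S(S(add(add(SZ, mul(add(Z, Z), SSSZ)), add(add(Z, Z), add(Z, Z)))))))))))
  →25  S(S(S(S(S(S(S(S(add(S(add(Z, mul(add(Z, Z), SSSZ))), add(add(Z, Z), add(Z, Z)))))))))))
  →26  S(S(S(S(S(S(S(S(S(add(add(Z, mul(add(Z, Z), SSSZ)), add(add(Z, Z), add(Z, Z))))))))))))
  →27  S(S(S(S(S(S(S(S(S(add(mul(add(Z, Z), SSSZ), add(add(Z, Z), add(Z, Z))))))))))))
  →28  S(S(S(S(S(S(S(S(S(add(mul(Z, SSSZ), add(add(Z, Z), add(Z, Z))))))))))))
  →29  S(S(S(S(S(S(S(S(S(add(Z, add(add(Z, Z), add(Z, Z))))))))))))
  →30  S(S(S(S(S(S(S(S(S(add(add(Z, Z), add(Z, Z)))))))))))
  →31  S(S(S(S(S(S(S(S(S(add(Z, add(Z, Z)))))))))))
  →32  S(S(S(S(S(S(S(S(S(add(Z, Z))))))))))
  →33  S^9(Z)

Answer: YES — reaches normal form S^9(Z) in 33 ≤ 35 steps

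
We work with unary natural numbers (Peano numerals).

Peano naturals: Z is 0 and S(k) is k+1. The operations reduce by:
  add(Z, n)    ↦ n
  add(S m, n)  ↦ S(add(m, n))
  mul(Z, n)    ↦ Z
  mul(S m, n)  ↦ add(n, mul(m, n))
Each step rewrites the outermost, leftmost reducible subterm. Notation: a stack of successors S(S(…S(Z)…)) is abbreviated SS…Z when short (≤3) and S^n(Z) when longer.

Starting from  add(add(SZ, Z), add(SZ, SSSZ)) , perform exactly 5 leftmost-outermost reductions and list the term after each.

  start: add(add(SZ, Z), add(SZ, SSSZ))
  step 1: add(S(add(Z, Z)), add(SZ, SSSZ))
  step 2: S(add(add(Z, Z), add(SZ, SSSZ)))
  step 3: S(add(Z, add(SZ, SSSZ)))
  step 4: S(add(SZ, SSSZ))
  step 5: S(S(add(Z, SSSZ)))

Answer: after 5 steps: S(S(add(Z, SSSZ)))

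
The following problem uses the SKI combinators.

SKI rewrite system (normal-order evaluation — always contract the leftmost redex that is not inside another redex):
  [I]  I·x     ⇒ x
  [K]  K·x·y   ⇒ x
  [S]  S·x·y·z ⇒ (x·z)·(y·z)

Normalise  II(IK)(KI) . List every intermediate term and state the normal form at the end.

  start: II(IK)(KI)
  →1  I(IK)(KI)
  →2  IK(KI)
  →3  K(KI)

Answer: normal form = K(KI)  (in 3 steps)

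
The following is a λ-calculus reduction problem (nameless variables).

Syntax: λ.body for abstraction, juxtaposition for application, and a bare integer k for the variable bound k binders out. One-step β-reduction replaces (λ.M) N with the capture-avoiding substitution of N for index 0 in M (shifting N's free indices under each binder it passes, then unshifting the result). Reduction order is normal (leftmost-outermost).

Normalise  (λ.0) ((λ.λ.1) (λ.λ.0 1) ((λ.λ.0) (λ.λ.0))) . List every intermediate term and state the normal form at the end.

Answer: normal form = λ.λ.0 1  (in 3 steps)

Reduction:
  start: (λ.0) ((λ.λ.1) (λ.λ.0 1) ((λ.λ.0) (λ.λ.0)))
  step 1: (λ.λ.1) (λ.λ.0 1) ((λ.λ.0) (λ.λ.0))
  step 2: (λ.λ.λ.0 1) ((λ.λ.0) (λ.λ.0))
  step 3: λ.λ.0 1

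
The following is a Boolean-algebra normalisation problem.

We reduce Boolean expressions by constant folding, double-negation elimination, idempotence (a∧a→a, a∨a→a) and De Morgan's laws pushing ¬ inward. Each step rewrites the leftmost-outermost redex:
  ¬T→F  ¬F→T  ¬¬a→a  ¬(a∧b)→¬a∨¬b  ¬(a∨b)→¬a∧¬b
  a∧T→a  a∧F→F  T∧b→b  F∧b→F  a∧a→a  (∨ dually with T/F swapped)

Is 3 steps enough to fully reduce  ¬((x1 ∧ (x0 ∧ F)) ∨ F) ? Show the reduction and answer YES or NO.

  start: ¬((x1 ∧ (x0 ∧ F)) ∨ F)
  →1  ¬(x1 ∧ (x0 ∧ F)) ∧ ¬F
  →2  (¬x1 ∨ ¬(x0 ∧ F)) ∧ ¬F
  →3  (¬x1 ∨ (¬x0 ∨ ¬F)) ∧ ¬F

Answer: NO — after 3 steps the term is (¬x1 ∨ (¬x0 ∨ ¬F)) ∧ ¬F, not yet normal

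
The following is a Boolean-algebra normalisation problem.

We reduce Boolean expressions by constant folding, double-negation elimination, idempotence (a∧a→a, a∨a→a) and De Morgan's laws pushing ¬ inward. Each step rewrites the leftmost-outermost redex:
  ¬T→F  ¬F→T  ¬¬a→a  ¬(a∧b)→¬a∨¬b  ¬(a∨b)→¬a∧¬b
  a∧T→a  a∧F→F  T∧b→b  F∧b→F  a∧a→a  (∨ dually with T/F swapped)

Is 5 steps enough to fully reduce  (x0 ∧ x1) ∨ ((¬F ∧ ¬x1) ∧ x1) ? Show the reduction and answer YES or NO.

  start: (x0 ∧ x1) ∨ ((¬F ∧ ¬x1) ∧ x1)
  →1  (x0 ∧ x1) ∨ ((T ∧ ¬x1) ∧ x1)
  →2  (x0 ∧ x1) ∨ (¬x1 ∧ x1)

Answer: YES — reaches normal form (x0 ∧ x1) ∨ (¬x1 ∧ x1) in 2 ≤ 5 steps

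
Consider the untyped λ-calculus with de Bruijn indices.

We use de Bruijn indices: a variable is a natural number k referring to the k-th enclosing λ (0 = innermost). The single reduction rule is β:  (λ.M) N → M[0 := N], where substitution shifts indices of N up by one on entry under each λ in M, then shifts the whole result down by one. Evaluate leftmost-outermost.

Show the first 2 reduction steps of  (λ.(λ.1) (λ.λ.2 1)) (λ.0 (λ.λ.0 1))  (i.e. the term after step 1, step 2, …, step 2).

Answer: after 2 steps: λ.0 (λ.λ.0 1)

Reduction:
  start: (λ.(λ.1) (λ.λ.2 1)) (λ.0 (λ.λ.0 1))
  [1] (λ.λ.0 (λ.λ.0 1)) (λ.λ.(λ.0 (λ.λ.0 1)) 1)
  [2] λ.0 (λ.λ.0 1)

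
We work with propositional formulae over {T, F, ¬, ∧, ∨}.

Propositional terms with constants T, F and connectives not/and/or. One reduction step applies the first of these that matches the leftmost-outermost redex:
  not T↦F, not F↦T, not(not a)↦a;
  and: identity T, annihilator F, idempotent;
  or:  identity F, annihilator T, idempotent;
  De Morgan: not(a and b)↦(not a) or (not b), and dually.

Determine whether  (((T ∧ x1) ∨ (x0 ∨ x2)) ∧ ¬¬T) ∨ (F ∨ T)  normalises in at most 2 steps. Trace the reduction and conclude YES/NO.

Answer: NO — after 2 steps the term is ((x1 ∨ (x0 ∨ x2)) ∧ T) ∨ (F ∨ T), not yet normal

Working:
  start: (((T ∧ x1) ∨ (x0 ∨ x2)) ∧ ¬¬T) ∨ (F ∨ T)
  step 1: ((x1 ∨ (x0 ∨ x2)) ∧ ¬¬T) ∨ (F ∨ T)
  step 2: ((x1 ∨ (x0 ∨ x2)) ∧ T) ∨ (F ∨ T)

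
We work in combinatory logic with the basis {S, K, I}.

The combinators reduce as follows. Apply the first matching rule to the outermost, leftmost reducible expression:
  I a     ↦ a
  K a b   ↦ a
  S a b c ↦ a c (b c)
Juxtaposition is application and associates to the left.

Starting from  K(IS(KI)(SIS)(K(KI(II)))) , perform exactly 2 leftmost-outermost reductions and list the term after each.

Answer: after 2 steps: K(KI(K(KI(II)))(SIS(K(KI(II)))))

Working:
  start: K(IS(KI)(SIS)(K(KI(II))))
  step 1: K(S(KI)(SIS)(K(KI(II))))
  step 2: K(KI(K(KI(II)))(SIS(K(KI(II)))))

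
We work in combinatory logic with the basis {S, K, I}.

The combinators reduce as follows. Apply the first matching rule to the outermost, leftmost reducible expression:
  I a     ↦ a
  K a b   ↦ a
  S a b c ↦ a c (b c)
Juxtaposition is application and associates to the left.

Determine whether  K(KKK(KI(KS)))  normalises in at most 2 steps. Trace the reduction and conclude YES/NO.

Answer: YES — reaches normal form K(KI) in 2 ≤ 2 steps

Derivation:
  start: K(KKK(KI(KS)))
  step 1: K(K(KI(KS)))
  step 2: K(KI)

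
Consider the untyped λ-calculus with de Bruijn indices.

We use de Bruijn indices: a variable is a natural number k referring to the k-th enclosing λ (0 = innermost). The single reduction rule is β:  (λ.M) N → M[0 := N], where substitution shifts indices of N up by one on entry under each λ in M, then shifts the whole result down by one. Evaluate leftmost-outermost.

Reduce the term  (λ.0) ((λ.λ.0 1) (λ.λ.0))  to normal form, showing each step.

  start: (λ.0) ((λ.λ.0 1) (λ.λ.0))
  →1  (λ.λ.0 1) (λ.λ.0)
  →2  λ.0 (λ.λ.0)

Answer: normal form = λ.0 (λ.λ.0)  (in 2 steps)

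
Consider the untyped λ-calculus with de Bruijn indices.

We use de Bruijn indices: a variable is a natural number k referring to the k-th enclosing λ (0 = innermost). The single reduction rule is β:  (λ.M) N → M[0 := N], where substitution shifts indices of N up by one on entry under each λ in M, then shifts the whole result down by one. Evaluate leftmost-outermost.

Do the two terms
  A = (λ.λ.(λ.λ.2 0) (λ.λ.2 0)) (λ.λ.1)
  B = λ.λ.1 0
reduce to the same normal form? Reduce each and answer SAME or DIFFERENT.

Answer: SAME — A ⇓ λ.λ.1 0, B ⇓ λ.λ.1 0

Working:
Term A:
  start: (λ.λ.(λ.λ.2 0) (λ.λ.2 0)) (λ.λ.1)
  [1] λ.(λ.λ.2 0) (λ.λ.2 0)
  [2] λ.λ.1 0

Term B:
  start: λ.λ.1 0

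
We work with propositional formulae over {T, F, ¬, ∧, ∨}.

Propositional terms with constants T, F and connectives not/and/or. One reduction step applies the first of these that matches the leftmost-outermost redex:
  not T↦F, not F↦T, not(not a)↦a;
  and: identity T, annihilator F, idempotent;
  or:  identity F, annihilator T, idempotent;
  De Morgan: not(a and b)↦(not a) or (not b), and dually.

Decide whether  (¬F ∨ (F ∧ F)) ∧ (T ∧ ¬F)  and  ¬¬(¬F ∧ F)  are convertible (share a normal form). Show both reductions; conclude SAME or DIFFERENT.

Term A:
  start: (¬F ∨ (F ∧ F)) ∧ (T ∧ ¬F)
  →1  (T ∨ (F ∧ F)) ∧ (T ∧ ¬F)
  →2  T ∧ (T ∧ ¬F)
  →3  T ∧ ¬F
  →4  ¬F
  →5  T

Term B:
  start: ¬¬(¬F ∧ F)
  →1  ¬F ∧ F
  →2  F

Answer: DIFFERENT — A ⇓ T, B ⇓ F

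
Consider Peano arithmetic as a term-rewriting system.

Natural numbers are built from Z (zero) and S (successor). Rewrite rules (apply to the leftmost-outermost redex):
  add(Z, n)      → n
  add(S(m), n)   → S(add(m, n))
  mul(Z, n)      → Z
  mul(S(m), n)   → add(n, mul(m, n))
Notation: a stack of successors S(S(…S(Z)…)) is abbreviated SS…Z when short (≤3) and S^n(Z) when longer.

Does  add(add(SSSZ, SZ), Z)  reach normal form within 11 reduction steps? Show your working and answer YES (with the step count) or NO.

  start: add(add(SSSZ, SZ), Z)
  [1] add(S(add(SSZ, SZ)), Z)
  [2] S(add(add(SSZ, SZ), Z))
  [3] S(add(S(add(SZ, SZ)), Z))
  [4] S(S(add(add(SZ, SZ), Z)))
  [5] S(S(add(S(add(Z, SZ)), Z)))
  [6] S(S(S(add(add(Z, SZ), Z))))
  [7] S(S(S(add(SZ, Z))))
  [8] S(S(S(S(add(Z, Z)))))
  [9] S^4(Z)

Answer: YES — reaches normal form S^4(Z) in 9 ≤ 11 steps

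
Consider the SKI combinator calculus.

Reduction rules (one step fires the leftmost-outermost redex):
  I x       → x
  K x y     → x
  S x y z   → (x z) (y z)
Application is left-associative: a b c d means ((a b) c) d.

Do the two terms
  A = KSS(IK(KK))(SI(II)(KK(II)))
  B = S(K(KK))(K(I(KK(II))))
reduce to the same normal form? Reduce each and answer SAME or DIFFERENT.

Answer: SAME — A ⇓ S(K(KK))(KK), B ⇓ S(K(KK))(KK)

Derivation:
Term A:
  start: KSS(IK(KK))(SI(II)(KK(II)))
  [1] S(IK(KK))(SI(II)(KK(II)))
  [2] S(K(KK))(SI(II)(KK(II)))
  [3] S(K(KK))(I(KK(II))(II(KK(II))))
  [4] S(K(KK))(KK(II)(II(KK(II))))
  [5] S(K(KK))(K(II(KK(II))))
  [6] S(K(KK))(K(I(KK(II))))
  [7] S(K(KK))(K(KK(II)))
  [8] S(K(KK))(KK)

Term B:
  start: S(K(KK))(K(I(KK(II))))
  [1] S(K(KK))(K(KK(II)))
  [2] S(K(KK))(KK)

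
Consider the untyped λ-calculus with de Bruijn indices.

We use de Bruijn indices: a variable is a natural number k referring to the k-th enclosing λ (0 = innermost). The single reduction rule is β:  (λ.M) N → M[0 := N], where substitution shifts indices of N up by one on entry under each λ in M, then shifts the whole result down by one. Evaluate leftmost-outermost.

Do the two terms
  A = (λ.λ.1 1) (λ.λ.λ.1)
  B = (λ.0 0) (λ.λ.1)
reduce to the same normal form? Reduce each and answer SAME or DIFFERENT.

Answer: SAME — A ⇓ λ.λ.λ.1, B ⇓ λ.λ.λ.1

Derivation:
Term A:
  start: (λ.λ.1 1) (λ.λ.λ.1)
  step 1: λ.(λ.λ.λ.1) (λ.λ.λ.1)
  step 2: λ.λ.λ.1

Term B:
  start: (λ.0 0) (λ.λ.1)
  step 1: (λ.λ.1) (λ.λ.1)
  step 2: λ.λ.λ.1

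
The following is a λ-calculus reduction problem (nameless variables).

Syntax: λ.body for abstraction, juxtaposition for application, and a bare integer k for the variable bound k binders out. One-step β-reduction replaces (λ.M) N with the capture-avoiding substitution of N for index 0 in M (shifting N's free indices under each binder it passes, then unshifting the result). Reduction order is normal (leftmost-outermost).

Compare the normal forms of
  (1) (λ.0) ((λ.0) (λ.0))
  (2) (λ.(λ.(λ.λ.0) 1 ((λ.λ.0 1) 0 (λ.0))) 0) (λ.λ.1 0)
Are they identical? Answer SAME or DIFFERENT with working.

Term A:
  start: (λ.0) ((λ.0) (λ.0))
  [1] (λ.0) (λ.0)
  [2] λ.0

Term B:
  start: (λ.(λ.(λ.λ.0) 1 ((λ.λ.0 1) 0 (λ.0))) 0) (λ.λ.1 0)
  [1] (λ.(λ.λ.0) (λ.λ.1 0) ((λ.λ.0 1) 0 (λ.0))) (λ.λ.1 0)
  [2] (λ.λ.0) (λ.λ.1 0) ((λ.λ.0 1) (λ.λ.1 0) (λ.0))
  [3] (λ.0) ((λ.λ.0 1) (λ.λ.1 0) (λ.0))
  [4] (λ.λ.0 1) (λ.λ.1 0) (λ.0)
  [5] (λ.0 (λ.λ.1 0)) (λ.0)
  [6] (λ.0) (λ.λ.1 0)
  [7] λ.λ.1 0

Answer: DIFFERENT — A ⇓ λ.0, B ⇓ λ.λ.1 0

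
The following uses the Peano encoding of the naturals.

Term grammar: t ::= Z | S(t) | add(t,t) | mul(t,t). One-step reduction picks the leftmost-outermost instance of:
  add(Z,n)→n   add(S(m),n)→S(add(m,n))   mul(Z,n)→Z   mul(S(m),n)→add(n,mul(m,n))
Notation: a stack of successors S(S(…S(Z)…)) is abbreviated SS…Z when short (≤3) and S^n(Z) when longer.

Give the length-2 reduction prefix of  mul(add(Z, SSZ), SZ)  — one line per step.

  start: mul(add(Z, SSZ), SZ)
  step 1: mul(SSZ, SZ)
  step 2: add(SZ, mul(SZ, SZ))

Answer: after 2 steps: add(SZ, mul(SZ, SZ))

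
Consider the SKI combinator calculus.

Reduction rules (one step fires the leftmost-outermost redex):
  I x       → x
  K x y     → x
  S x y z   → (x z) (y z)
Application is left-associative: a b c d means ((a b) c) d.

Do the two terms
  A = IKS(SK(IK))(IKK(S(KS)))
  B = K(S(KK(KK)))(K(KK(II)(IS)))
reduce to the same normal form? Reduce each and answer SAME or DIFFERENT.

Term A:
  start: IKS(SK(IK))(IKK(S(KS)))
  step 1: KS(SK(IK))(IKK(S(KS)))
  step 2: S(IKK(S(KS)))
  step 3: S(KK(S(KS)))
  step 4: SK

Term B:
  start: K(S(KK(KK)))(K(KK(II)(IS)))
  step 1: S(KK(KK))
  step 2: SK

Answer: SAME — A ⇓ SK, B ⇓ SK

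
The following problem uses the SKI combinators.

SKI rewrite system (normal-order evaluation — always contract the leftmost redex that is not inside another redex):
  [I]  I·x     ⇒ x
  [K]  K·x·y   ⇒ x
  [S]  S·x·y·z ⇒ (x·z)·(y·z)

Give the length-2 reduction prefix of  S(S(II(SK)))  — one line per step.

  start: S(S(II(SK)))
  →1  S(S(I(SK)))
  →2  S(S(SK))

Answer: after 2 steps: S(S(SK))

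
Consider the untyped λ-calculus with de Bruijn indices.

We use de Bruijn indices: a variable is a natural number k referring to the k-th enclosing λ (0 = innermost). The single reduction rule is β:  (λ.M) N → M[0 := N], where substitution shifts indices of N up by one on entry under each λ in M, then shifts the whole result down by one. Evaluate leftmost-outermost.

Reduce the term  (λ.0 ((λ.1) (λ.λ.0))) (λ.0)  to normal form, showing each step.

  start: (λ.0 ((λ.1) (λ.λ.0))) (λ.0)
  →1  (λ.0) ((λ.λ.0) (λ.λ.0))
  →2  (λ.λ.0) (λ.λ.0)
  →3  λ.0

Answer: normal form = λ.0  (in 3 steps)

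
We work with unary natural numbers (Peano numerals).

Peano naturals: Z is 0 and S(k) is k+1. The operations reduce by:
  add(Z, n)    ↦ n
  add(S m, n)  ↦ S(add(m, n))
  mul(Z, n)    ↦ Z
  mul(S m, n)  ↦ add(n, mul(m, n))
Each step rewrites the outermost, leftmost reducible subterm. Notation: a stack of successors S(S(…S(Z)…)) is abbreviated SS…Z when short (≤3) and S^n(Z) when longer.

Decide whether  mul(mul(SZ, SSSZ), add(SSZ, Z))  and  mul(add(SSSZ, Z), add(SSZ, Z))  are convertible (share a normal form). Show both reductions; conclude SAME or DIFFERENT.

Term A:
  start: mul(mul(SZ, SSSZ), add(SSZ, Z))
  →1  mul(add(SSSZ, mul(Z, SSSZ)), add(SSZ, Z))
  →2  mul(S(add(SSZ, mul(Z, SSSZ))), add(SSZ, Z))
  →3  add(add(SSZ, Z), mul(add(SSZ, mul(Z, SSSZ)), add(SSZ, Z)))
  →4  add(S(add(SZ, Z)), mul(add(SSZ, mul(Z, SSSZ)), add(SSZ, Z)))
  →5  S(add(add(SZ, Z), mul(add(SSZ, mul(Z, SSSZ)), add(SSZ, Z))))
  →6  S(add(S(add(Z, Z)), mul(add(SSZ, mul(Z, SSSZ)), add(SSZ, Z))))
  →7  S(S(add(add(Z, Z), mul(add(SSZ, mul(Z, SSSZ)), add(SSZ, Z)))))
  →8  S(S(add(Z, mul(add(SSZ, mul(Z, SSSZ)), add(SSZ, Z)))))
  →9  S(S(mul(add(SSZ, mul(Z, SSSZ)), add(SSZ, Z))))
  →10  S(S(mul(S(add(SZ, mul(Z, SSSZ))), add(SSZ, Z))))
  →11  S(S(add(add(SSZ, Z), mul(add(SZ, mul(Z, SSSZ)), add(SSZ, Z)))))
  →12  S(S(add(S(add(SZ, Z)), mul(add(SZ, mul(Z, SSSZ)), add(SSZ, Z)))))
  →13  S(S(S(add(add(SZ, Z), mul(add(SZ, mul(Z, SSSZ)), add(SSZ, Z))))))
  →14  S(S(S(add(S(add(Z, Z)), mul(add(SZ, mul(Z, SSSZ)), add(SSZ, Z))))))
  →15  S(S(S(S(add(add(Z, Z), mul(add(SZ, mul(Z, SSSZ)), add(SSZ, Z)))))))
  →16  S(S(S(S(add(Z, mul(add(SZ, mul(Z, SSSZ)), add(SSZ, Z)))))))
  →17  S(S(S(S(mul(add(SZ, mul(Z, SSSZ)), add(SSZ, Z))))))
  →18  S(S(S(S(mul(S(add(Z, mul(Z, SSSZ))), add(SSZ, Z))))))
  →19  S(S(S(S(add(add(SSZ, Z), mul(add(Z, mul(Z, SSSZ)), add(SSZ, Z)))))))
  →20  S(S(S(S(add(S(add(SZ, Z)), mul(add(Z, mul(Z, SSSZ)), add(SSZ, Z)))))))
  →21  S(S(S(S(S(add(add(SZ, Z), mul(add(Z, mul(Z, SSSZ)), add(SSZ, Z))))))))
  →22  S(S(S(S(S(add(S(add(Z, Z)), mul(add(Z, mul(Z, SSSZ)), add(SSZ, Z))))))))
  →23  S(S(S(S(S(S(add(add(Z, Z), mul(add(Z, mul(Z, SSSZ)), add(SSZ, Z)))))))))
  →24  S(S(S(S(S(S(add(Z, mul(add(Z, mul(Z, SSSZ)), add(SSZ, Z)))))))))
  →25  S(S(S(S(S(S(mul(add(Z, mul(Z, SSSZ)), add(SSZ, Z))))))))
  →26  S(S(S(S(S(S(mul(mul(Z, SSSZ), add(SSZ, Z))))))))
  →27  S(S(S(S(S(S(mul(Z, add(SSZ, Z))))))))
  →28  S^6(Z)

Term B:
  start: mul(add(SSSZ, Z), add(SSZ, Z))
  →1  mul(S(add(SSZ, Z)), add(SSZ, Z))
  →2  add(add(SSZ, Z), mul(add(SSZ, Z), add(SSZ, Z)))
  →3  add(S(add(SZ, Z)), mul(add(SSZ, Z), add(SSZ, Z)))
  →4  S(add(add(SZ, Z), mul(add(SSZ, Z), add(SSZ, Z))))
  →5  S(add(S(add(Z, Z)), mul(add(SSZ, Z), add(SSZ, Z))))
  →6  S(S(add(add(Z, Z), mul(add(SSZ, Z), add(SSZ, Z)))))
  →7  S(S(add(Z, mul(add(SSZ, Z), add(SSZ, Z)))))
  →8  S(S(mul(add(SSZ, Z), add(SSZ, Z))))
  →9  S(S(mul(S(add(SZ, Z)), add(SSZ, Z))))
  →10  S(S(add(add(SSZ, Z), mul(add(SZ, Z), add(SSZ, Z)))))
  →11  S(S(add(S(add(SZ, Z)), mul(add(SZ, Z), add(SSZ, Z)))))
  →12  S(S(S(add(add(SZ, Z), mul(add(SZ, Z), add(SSZ, Z))))))
  →13  S(S(S(add(S(add(Z, Z)), mul(add(SZ, Z), add(SSZ, Z))))))
  →14  S(S(S(S(add(add(Z, Z), mul(add(SZ, Z), add(SSZ, Z)))))))
  →15  S(S(S(S(add(Z, mul(add(SZ, Z), add(SSZ, Z)))))))
  →16  S(S(S(S(mul(add(SZ, Z), add(SSZ, Z))))))
  →17  S(S(S(S(mul(S(add(Z, Z)), add(SSZ, Z))))))
  →18  S(S(S(S(add(add(SSZ, Z), mul(add(Z, Z), add(SSZ, Z)))))))
  →19  S(S(S(S(add(S(add(SZ, Z)), mul(add(Z, Z), add(SSZ, Z)))))))
  →20  S(S(S(S(S(add(add(SZ, Z), mul(add(Z, Z), add(SSZ, Z))))))))
  →21  S(S(S(S(S(add(S(add(Z, Z)), mul(add(Z, Z), add(SSZ, Z))))))))
  →22  S(S(S(S(S(S(add(add(Z, Z), mul(add(Z, Z), add(SSZ, Z)))))))))
  →23  S(S(S(S(S(S(add(Z, mul(add(Z, Z), add(SSZ, Z)))))))))
  →24  S(S(S(S(S(S(mul(add(Z, Z), add(SSZ, Z))))))))
  →25  S(S(S(S(S(S(mul(Z, add(SSZ, Z))))))))
  →26  S^6(Z)

Answer: SAME — A ⇓ S^6(Z), B ⇓ S^6(Z)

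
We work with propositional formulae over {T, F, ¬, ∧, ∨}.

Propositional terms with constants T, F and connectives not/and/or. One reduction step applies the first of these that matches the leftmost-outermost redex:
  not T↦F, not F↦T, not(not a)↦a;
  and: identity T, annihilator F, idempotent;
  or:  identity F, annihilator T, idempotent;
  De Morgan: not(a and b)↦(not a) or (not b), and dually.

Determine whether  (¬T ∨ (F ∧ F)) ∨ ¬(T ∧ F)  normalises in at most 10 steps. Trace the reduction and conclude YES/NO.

Answer: YES — reaches normal form T in 8 ≤ 10 steps

Working:
  start: (¬T ∨ (F ∧ F)) ∨ ¬(T ∧ F)
  [1] (F ∨ (F ∧ F)) ∨ ¬(T ∧ F)
  [2] (F ∧ F) ∨ ¬(T ∧ F)
  [3] F ∨ ¬(T ∧ F)
  [4] ¬(T ∧ F)
  [5] ¬T ∨ ¬F
  [6] F ∨ ¬F
  [7] ¬F
  [8] T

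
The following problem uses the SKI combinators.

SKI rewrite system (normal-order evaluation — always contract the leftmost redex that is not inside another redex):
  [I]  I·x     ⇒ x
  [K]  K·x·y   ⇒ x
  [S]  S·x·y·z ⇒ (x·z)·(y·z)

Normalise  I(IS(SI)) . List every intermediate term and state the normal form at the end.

Answer: normal form = S(SI)  (in 2 steps)

Derivation:
  start: I(IS(SI))
  →1  IS(SI)
  →2  S(SI)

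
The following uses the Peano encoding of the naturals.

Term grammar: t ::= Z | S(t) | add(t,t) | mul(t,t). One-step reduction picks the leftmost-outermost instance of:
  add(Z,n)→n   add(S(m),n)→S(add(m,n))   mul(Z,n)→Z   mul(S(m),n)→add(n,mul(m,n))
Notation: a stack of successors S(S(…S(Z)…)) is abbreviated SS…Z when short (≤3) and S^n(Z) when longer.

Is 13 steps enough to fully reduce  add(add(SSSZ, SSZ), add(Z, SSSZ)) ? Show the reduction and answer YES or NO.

  start: add(add(SSSZ, SSZ), add(Z, SSSZ))
  step 1: add(S(add(SSZ, SSZ)), add(Z, SSSZ))
  step 2: S(add(add(SSZ, SSZ), add(Z, SSSZ)))
  step 3: S(add(S(add(SZ, SSZ)), add(Z, SSSZ)))
  step 4: S(S(add(add(SZ, SSZ), add(Z, SSSZ))))
  step 5: S(S(add(S(add(Z, SSZ)), add(Z, SSSZ))))
  step 6: S(S(S(add(add(Z, SSZ), add(Z, SSSZ)))))
  step 7: S(S(S(add(SSZ, add(Z, SSSZ)))))
  step 8: S(S(S(S(add(SZ, add(Z, SSSZ))))))
  step 9: S(S(S(S(S(add(Z, add(Z, SSSZ)))))))
  step 10: S(S(S(S(S(add(Z, SSSZ))))))
  step 11: S^8(Z)

Answer: YES — reaches normal form S^8(Z) in 11 ≤ 13 steps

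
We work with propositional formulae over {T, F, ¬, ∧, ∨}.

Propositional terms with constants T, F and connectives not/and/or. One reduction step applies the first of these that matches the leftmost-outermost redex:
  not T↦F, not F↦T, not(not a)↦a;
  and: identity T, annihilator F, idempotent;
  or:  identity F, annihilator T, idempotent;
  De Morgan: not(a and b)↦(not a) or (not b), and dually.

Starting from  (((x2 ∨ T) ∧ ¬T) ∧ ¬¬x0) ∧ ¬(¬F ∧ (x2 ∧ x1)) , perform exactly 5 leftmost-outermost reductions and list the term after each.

Answer: after 5 steps: F

Working:
  start: (((x2 ∨ T) ∧ ¬T) ∧ ¬¬x0) ∧ ¬(¬F ∧ (x2 ∧ x1))
  [1] ((T ∧ ¬T) ∧ ¬¬x0) ∧ ¬(¬F ∧ (x2 ∧ x1))
  [2] (¬T ∧ ¬¬x0) ∧ ¬(¬F ∧ (x2 ∧ x1))
  [3] (F ∧ ¬¬x0) ∧ ¬(¬F ∧ (x2 ∧ x1))
  [4] F ∧ ¬(¬F ∧ (x2 ∧ x1))
  [5] F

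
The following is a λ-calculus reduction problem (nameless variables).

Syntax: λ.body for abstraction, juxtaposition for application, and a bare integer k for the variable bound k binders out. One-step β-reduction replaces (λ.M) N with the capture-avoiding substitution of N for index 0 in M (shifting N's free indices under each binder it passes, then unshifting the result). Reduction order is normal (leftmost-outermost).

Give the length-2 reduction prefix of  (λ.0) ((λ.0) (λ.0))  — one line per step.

Answer: after 2 steps: λ.0

Working:
  start: (λ.0) ((λ.0) (λ.0))
  [1] (λ.0) (λ.0)
  [2] λ.0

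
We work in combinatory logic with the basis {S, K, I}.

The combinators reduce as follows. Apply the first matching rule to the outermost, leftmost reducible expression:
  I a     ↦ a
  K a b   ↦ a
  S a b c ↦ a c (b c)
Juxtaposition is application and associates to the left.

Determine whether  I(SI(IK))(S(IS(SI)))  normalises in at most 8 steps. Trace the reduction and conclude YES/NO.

Answer: YES — reaches normal form S(S(SI))(K(S(S(SI)))) in 6 ≤ 8 steps

Reduction:
  start: I(SI(IK))(S(IS(SI)))
  →1  SI(IK)(S(IS(SI)))
  →2  I(S(IS(SI)))(IK(S(IS(SI))))
  →3  S(IS(SI))(IK(S(IS(SI))))
  →4  S(S(SI))(IK(S(IS(SI))))
  →5  S(S(SI))(K(S(IS(SI))))
  →6  S(S(SI))(K(S(S(SI))))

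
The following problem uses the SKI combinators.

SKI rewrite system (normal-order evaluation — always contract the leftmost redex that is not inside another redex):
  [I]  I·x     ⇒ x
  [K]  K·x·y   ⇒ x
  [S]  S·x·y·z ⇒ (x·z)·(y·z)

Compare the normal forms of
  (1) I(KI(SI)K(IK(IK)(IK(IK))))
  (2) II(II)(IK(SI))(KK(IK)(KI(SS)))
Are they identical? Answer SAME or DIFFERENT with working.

Answer: DIFFERENT — A ⇓ KK, B ⇓ SI

Working:
Term A:
  start: I(KI(SI)K(IK(IK)(IK(IK))))
  [1] KI(SI)K(IK(IK)(IK(IK)))
  [2] IK(IK(IK)(IK(IK)))
  [3] K(IK(IK)(IK(IK)))
  [4] K(K(IK)(IK(IK)))
  [5] K(IK)
  [6] KK

Term B:
  start: II(II)(IK(SI))(KK(IK)(KI(SS)))
  [1] I(II)(IK(SI))(KK(IK)(KI(SS)))
  [2] II(IK(SI))(KK(IK)(KI(SS)))
  [3] I(IK(SI))(KK(IK)(KI(SS)))
  [4] IK(SI)(KK(IK)(KI(SS)))
  [5] K(SI)(KK(IK)(KI(SS)))
  [6] SI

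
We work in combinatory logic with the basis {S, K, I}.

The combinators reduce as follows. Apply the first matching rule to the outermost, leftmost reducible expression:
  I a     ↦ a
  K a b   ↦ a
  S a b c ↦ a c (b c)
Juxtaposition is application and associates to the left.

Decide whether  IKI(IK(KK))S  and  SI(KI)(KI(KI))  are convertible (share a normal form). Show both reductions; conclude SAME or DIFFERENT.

Answer: DIFFERENT — A ⇓ S, B ⇓ I

Derivation:
Term A:
  start: IKI(IK(KK))S
  →1  KI(IK(KK))S
  →2  IS
  →3  S

Term B:
  start: SI(KI)(KI(KI))
  →1  I(KI(KI))(KI(KI(KI)))
  →2  KI(KI)(KI(KI(KI)))
  →3  I(KI(KI(KI)))
  →4  KI(KI(KI))
  →5  I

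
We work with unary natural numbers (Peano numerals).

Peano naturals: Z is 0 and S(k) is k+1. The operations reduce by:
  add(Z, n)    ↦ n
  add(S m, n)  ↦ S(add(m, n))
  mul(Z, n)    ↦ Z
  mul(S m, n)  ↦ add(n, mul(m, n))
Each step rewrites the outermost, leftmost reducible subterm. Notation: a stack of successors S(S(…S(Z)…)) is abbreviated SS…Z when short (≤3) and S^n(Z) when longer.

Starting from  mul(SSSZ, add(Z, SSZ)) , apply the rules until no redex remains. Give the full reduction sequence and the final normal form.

Answer: normal form = S^6(Z)  (in 16 steps)

Derivation:
  start: mul(SSSZ, add(Z, SSZ))
  →1  add(add(Z, SSZ), mul(SSZ, add(Z, SSZ)))
  →2  add(SSZ, mul(SSZ, add(Z, SSZ)))
  →3  S(add(SZ, mul(SSZ, add(Z, SSZ))))
  →4  S(S(add(Z, mul(SSZ, add(Z, SSZ)))))
  →5  S(S(mul(SSZ, add(Z, SSZ))))
  →6  S(S(add(add(Z, SSZ), mul(SZ, add(Z, SSZ)))))
  →7  S(S(add(SSZ, mul(SZ, add(Z, SSZ)))))
  →8  S(S(S(add(SZ, mul(SZ, add(Z, SSZ))))))
  →9  S(S(S(S(add(Z, mul(SZ, add(Z, SSZ)))))))
  →10  S(S(S(S(mul(SZ, add(Z, SSZ))))))
  →11  S(S(S(S(add(add(Z, SSZ), mul(Z, add(Z, SSZ)))))))
  →12  S(S(S(S(add(SSZ, mul(Z, add(Z, SSZ)))))))
  →13  S(S(S(S(S(add(SZ, mul(Z, add(Z, SSZ))))))))
  →14  S(S(S(S(S(S(add(Z, mul(Z, add(Z, SSZ)))))))))
  →15  S(S(S(S(S(S(mul(Z, add(Z, SSZ))))))))
  →16  S^6(Z)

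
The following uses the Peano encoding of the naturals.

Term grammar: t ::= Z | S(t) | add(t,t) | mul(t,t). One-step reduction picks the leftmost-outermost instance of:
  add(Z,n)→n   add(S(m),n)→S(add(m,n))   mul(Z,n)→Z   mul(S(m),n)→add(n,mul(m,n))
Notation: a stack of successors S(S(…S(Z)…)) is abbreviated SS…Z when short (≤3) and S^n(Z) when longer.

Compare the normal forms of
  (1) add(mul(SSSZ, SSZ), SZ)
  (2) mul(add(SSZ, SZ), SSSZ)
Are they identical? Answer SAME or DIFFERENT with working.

Answer: DIFFERENT — A ⇓ S^7(Z), B ⇓ S^9(Z)

Reduction:
Term A:
  start: add(mul(SSSZ, SSZ), SZ)
  →1  add(add(SSZ, mul(SSZ, SSZ)), SZ)
  →2  add(S(add(SZ, mul(SSZ, SSZ))), SZ)
  →3  S(add(add(SZ, mul(SSZ, SSZ)), SZ))
  →4  S(add(S(add(Z, mul(SSZ, SSZ))), SZ))
  →5  S(S(add(add(Z, mul(SSZ, SSZ)), SZ)))
  →6  S(S(add(mul(SSZ, SSZ), SZ)))
  →7  S(S(add(add(SSZ, mul(SZ, SSZ)), SZ)))
  →8  S(S(add(S(add(SZ, mul(SZ, SSZ))), SZ)))
  →9  S(S(S(add(add(SZ, mul(SZ, SSZ)), SZ))))
  →10  S(S(S(add(S(add(Z, mul(SZ, SSZ))), SZ))))
  →11  S(S(S(S(add(add(Z, mul(SZ, SSZ)), SZ)))))
  →12  S(S(S(S(add(mul(SZ, SSZ), SZ)))))
  →13  S(S(S(S(add(add(SSZ, mul(Z, SSZ)), SZ)))))
  →14  S(S(S(S(add(S(add(SZ, mul(Z, SSZ))), SZ)))))
  →15  S(S(S(S(S(add(add(SZ, mul(Z, SSZ)), SZ))))))
  →16  S(S(S(S(S(add(S(add(Z, mul(Z, SSZ))), SZ))))))
  →17  S(S(S(S(S(S(add(add(Z, mul(Z, SSZ)), SZ)))))))
  →18  S(S(S(S(S(S(add(mul(Z, SSZ), SZ)))))))
  →19  S(S(S(S(S(S(add(Z, SZ)))))))
  →20  S^7(Z)

Term B:
  start: mul(add(SSZ, SZ), SSSZ)
  →1  mul(S(add(SZ, SZ)), SSSZ)
  →2  add(SSSZ, mul(add(SZ, SZ), SSSZ))
  →3  S(add(SSZ, mul(add(SZ, SZ), SSSZ)))
  →4  S(S(add(SZ, mul(add(SZ, SZ), SSSZ))))
  →5  S(S(S(add(Z, mul(add(SZ, SZ), SSSZ)))))
  →6  S(S(S(mul(add(SZ, SZ), SSSZ))))
  →7  S(S(S(mul(S(add(Z, SZ)), SSSZ))))
  →8  S(S(S(add(SSSZ, mul(add(Z, SZ), SSSZ)))))
  →9  S(S(S(S(add(SSZ, mul(add(Z, SZ), SSSZ))))))
  →10  S(S(S(S(S(add(SZ, mul(add(Z, SZ), SSSZ)))))))
  →11  S(S(S(S(S(S(add(Z, mul(add(Z, SZ), SSSZ))))))))
  →12  S(S(S(S(S(S(mul(add(Z, SZ), SSSZ)))))))
  →13  S(S(S(S(S(S(mul(SZ, SSSZ)))))))
  →14  S(S(S(S(S(S(add(SSSZ, mul(Z, SSSZ))))))))
  →15  S(S(S(S(S(S(S(add(SSZ, mul(Z, SSSZ)))))))))
  →16  S(S(S(S(S(S(S(S(add(SZ, mul(Z, SSSZ))))))))))
  →17  S(S(S(S(S(S(S(S(S(add(Z, mul(Z, SSSZ)))))))))))
  →18  S(S(S(S(S(S(S(S(S(mul(Z, SSSZ))))))))))
  →19  S^9(Z)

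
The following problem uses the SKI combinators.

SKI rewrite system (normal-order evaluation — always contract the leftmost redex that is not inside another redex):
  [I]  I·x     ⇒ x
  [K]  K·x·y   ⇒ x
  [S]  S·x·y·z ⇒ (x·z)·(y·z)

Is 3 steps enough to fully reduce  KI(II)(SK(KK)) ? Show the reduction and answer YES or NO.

  start: KI(II)(SK(KK))
  →1  I(SK(KK))
  →2  SK(KK)

Answer: YES — reaches normal form SK(KK) in 2 ≤ 3 steps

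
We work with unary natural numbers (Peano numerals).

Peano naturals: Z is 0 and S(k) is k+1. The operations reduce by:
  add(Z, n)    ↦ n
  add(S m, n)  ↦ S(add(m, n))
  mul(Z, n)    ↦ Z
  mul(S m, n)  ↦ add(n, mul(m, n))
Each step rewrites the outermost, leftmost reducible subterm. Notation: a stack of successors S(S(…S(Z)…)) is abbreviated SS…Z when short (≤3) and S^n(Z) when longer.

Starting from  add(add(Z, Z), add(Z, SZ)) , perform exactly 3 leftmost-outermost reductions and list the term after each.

  start: add(add(Z, Z), add(Z, SZ))
  step 1: add(Z, add(Z, SZ))
  step 2: add(Z, SZ)
  step 3: SZ

Answer: after 3 steps: SZ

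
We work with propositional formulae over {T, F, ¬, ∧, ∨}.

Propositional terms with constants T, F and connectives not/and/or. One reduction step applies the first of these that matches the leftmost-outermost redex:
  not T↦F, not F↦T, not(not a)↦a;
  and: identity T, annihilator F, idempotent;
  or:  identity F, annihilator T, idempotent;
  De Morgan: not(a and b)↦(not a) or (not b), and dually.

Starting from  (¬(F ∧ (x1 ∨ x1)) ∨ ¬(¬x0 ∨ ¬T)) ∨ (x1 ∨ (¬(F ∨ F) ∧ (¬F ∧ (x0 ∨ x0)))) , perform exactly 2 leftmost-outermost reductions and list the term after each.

Answer: after 2 steps: ((T ∨ ¬(x1 ∨ x1)) ∨ ¬(¬x0 ∨ ¬T)) ∨ (x1 ∨ (¬(F ∨ F) ∧ (¬F ∧ (x0 ∨ x0))))

Derivation:
  start: (¬(F ∧ (x1 ∨ x1)) ∨ ¬(¬x0 ∨ ¬T)) ∨ (x1 ∨ (¬(F ∨ F) ∧ (¬F ∧ (x0 ∨ x0))))
  step 1: ((¬F ∨ ¬(x1 ∨ x1)) ∨ ¬(¬x0 ∨ ¬T)) ∨ (x1 ∨ (¬(F ∨ F) ∧ (¬F ∧ (x0 ∨ x0))))
  step 2: ((T ∨ ¬(x1 ∨ x1)) ∨ ¬(¬x0 ∨ ¬T)) ∨ (x1 ∨ (¬(F ∨ F) ∧ (¬F ∧ (x0 ∨ x0))))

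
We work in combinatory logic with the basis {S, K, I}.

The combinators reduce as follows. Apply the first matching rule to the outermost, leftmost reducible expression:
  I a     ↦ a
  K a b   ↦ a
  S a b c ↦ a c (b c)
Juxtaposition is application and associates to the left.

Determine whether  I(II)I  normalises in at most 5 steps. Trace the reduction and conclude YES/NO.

  start: I(II)I
  step 1: III
  step 2: II
  step 3: I

Answer: YES — reaches normal form I in 3 ≤ 5 steps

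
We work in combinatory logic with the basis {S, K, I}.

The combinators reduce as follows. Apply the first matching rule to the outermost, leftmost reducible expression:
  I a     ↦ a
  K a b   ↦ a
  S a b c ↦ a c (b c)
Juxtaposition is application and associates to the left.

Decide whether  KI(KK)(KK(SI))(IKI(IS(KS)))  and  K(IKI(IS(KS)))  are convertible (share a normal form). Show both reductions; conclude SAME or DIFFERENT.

Answer: SAME — A ⇓ KI, B ⇓ KI

Derivation:
Term A:
  start: KI(KK)(KK(SI))(IKI(IS(KS)))
  →1  I(KK(SI))(IKI(IS(KS)))
  →2  KK(SI)(IKI(IS(KS)))
  →3  K(IKI(IS(KS)))
  →4  K(KI(IS(KS)))
  →5  KI

Term B:
  start: K(IKI(IS(KS)))
  →1  K(KI(IS(KS)))
  →2  KI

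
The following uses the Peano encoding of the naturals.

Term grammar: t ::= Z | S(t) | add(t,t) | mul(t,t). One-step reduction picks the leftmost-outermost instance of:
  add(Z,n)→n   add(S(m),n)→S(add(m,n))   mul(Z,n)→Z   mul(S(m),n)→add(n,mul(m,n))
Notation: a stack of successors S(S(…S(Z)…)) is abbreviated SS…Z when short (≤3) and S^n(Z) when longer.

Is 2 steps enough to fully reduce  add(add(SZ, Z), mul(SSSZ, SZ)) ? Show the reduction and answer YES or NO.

Answer: NO — after 2 steps the term is S(add(add(Z, Z), mul(SSSZ, SZ))), not yet normal

Reduction:
  start: add(add(SZ, Z), mul(SSSZ, SZ))
  [1] add(S(add(Z, Z)), mul(SSSZ, SZ))
  [2] S(add(add(Z, Z), mul(SSSZ, SZ)))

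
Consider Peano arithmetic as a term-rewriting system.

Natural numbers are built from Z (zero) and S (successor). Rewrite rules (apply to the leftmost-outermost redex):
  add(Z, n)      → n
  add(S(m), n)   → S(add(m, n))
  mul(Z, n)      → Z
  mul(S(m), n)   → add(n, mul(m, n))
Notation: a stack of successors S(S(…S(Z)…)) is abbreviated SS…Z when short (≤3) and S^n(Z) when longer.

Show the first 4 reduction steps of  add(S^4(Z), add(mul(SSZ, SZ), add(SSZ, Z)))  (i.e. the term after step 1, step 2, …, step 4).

  start: add(S^4(Z), add(mul(SSZ, SZ), add(SSZ, Z)))
  [1] S(add(SSSZ, add(mul(SSZ, SZ), add(SSZ, Z))))
  [2] S(S(add(SSZ, add(mul(SSZ, SZ), add(SSZ, Z)))))
  [3] S(S(S(add(SZ, add(mul(SSZ, SZ), add(SSZ, Z))))))
  [4] S(S(S(S(add(Z, add(mul(SSZ, SZ), add(SSZ, Z)))))))

Answer: after 4 steps: S(S(S(S(add(Z, add(mul(SSZ, SZ), add(SSZ, Z)))))))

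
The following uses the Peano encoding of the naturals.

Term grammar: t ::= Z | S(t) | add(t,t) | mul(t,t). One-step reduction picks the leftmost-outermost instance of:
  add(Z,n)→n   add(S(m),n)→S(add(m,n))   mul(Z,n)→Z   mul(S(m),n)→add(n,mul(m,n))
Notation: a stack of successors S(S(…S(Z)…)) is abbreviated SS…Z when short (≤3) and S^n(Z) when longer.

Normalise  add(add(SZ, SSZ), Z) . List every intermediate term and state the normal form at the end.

  start: add(add(SZ, SSZ), Z)
  [1] add(S(add(Z, SSZ)), Z)
  [2] S(add(add(Z, SSZ), Z))
  [3] S(add(SSZ, Z))
  [4] S(S(add(SZ, Z)))
  [5] S(S(S(add(Z, Z))))
  [6] SSSZ

Answer: normal form = SSSZ  (in 6 steps)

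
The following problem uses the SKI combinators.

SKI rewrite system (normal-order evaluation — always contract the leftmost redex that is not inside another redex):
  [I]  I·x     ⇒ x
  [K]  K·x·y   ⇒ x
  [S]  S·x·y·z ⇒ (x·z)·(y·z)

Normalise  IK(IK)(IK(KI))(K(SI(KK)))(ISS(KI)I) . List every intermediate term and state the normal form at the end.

Answer: normal form = K(SI(KK))  (in 4 steps)

Derivation:
  start: IK(IK)(IK(KI))(K(SI(KK)))(ISS(KI)I)
  →1  K(IK)(IK(KI))(K(SI(KK)))(ISS(KI)I)
  →2  IK(K(SI(KK)))(ISS(KI)I)
  →3  K(K(SI(KK)))(ISS(KI)I)
  →4  K(SI(KK))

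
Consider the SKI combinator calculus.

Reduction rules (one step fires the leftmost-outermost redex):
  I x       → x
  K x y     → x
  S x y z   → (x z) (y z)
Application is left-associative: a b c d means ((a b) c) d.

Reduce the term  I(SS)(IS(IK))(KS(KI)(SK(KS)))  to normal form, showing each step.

  start: I(SS)(IS(IK))(KS(KI)(SK(KS)))
  step 1: SS(IS(IK))(KS(KI)(SK(KS)))
  step 2: S(KS(KI)(SK(KS)))(IS(IK)(KS(KI)(SK(KS))))
  step 3: S(S(SK(KS)))(IS(IK)(KS(KI)(SK(KS))))
  step 4: S(S(SK(KS)))(S(IK)(KS(KI)(SK(KS))))
  step 5: S(S(SK(KS)))(SK(KS(KI)(SK(KS))))
  step 6: S(S(SK(KS)))(SK(S(SK(KS))))

Answer: normal form = S(S(SK(KS)))(SK(S(SK(KS))))  (in 6 steps)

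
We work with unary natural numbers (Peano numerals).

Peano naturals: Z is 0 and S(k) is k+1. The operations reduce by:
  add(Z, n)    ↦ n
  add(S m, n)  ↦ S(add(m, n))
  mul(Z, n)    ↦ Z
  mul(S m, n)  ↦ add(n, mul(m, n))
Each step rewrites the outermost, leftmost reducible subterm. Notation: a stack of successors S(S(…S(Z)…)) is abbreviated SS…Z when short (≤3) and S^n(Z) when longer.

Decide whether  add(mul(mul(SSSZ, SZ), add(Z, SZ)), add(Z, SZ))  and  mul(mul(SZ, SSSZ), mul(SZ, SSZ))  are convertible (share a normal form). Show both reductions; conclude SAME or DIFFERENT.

Answer: DIFFERENT — A ⇓ S^4(Z), B ⇓ S^6(Z)

Derivation:
Term A:
  start: add(mul(mul(SSSZ, SZ), add(Z, SZ)), add(Z, SZ))
  →1  add(mul(add(SZ, mul(SSZ, SZ)), add(Z, SZ)), add(Z, SZ))
  →2  add(mul(S(add(Z, mul(SSZ, SZ))), add(Z, SZ)), add(Z, SZ))
  →3  add(add(add(Z, SZ), mul(add(Z, mul(SSZ, SZ)), add(Z, SZ))), add(Z, SZ))
  →4  add(add(SZ, mul(add(Z, mul(SSZ, SZ)), add(Z, SZ))), add(Z, SZ))
  →5  add(S(add(Z, mul(add(Z, mul(SSZ, SZ)), add(Z, SZ)))), add(Z, SZ))
  →6  S(add(add(Z, mul(add(Z, mul(SSZ, SZ)), add(Z, SZ))), add(Z, SZ)))
  →7  S(add(mul(add(Z, mul(SSZ, SZ)), add(Z, SZ)), add(Z, SZ)))
  →8  S(add(mul(mul(SSZ, SZ), add(Z, SZ)), add(Z, SZ)))
  →9  S(add(mul(add(SZ, mul(SZ, SZ)), add(Z, SZ)), add(Z, SZ)))
  →10  S(add(mul(S(add(Z, mul(SZ, SZ))), add(Z, SZ)), add(Z, SZ)))
  →11  S(add(add(add(Z, SZ), mul(add(Z, mul(SZ, SZ)), add(Z, SZ))), add(Z, SZ)))
  →12  S(add(add(SZ, mul(add(Z, mul(SZ, SZ)), add(Z, SZ))), add(Z, SZ)))
  →13  S(add(S(add(Z, mul(add(Z, mul(SZ, SZ)), add(Z, SZ)))), add(Z, SZ)))
  →14  S(S(add(add(Z, mul(add(Z, mul(SZ, SZ)), add(Z, SZ))), add(Z, SZ))))
  →15  S(S(add(mul(add(Z, mul(SZ, SZ)), add(Z, SZ)), add(Z, SZ))))
  →16  S(S(add(mul(mul(SZ, SZ), add(Z, SZ)), add(Z, SZ))))
  →17  S(S(add(mul(add(SZ, mul(Z, SZ)), add(Z, SZ)), add(Z, SZ))))
  →18  S(S(add(mul(S(add(Z, mul(Z, SZ))), add(Z, SZ)), add(Z, SZ))))
  →19  S(S(add(add(add(Z, SZ), mul(add(Z, mul(Z, SZ)), add(Z, SZ))), add(Z, SZ))))
  →20  S(S(add(add(SZ, mul(add(Z, mul(Z, SZ)), add(Z, SZ))), add(Z, SZ))))
  →21  S(S(add(S(add(Z, mul(add(Z, mul(Z, SZ)), add(Z, SZ)))), add(Z, SZ))))
  →22  S(S(S(add(add(Z, mul(add(Z, mul(Z, SZ)), add(Z, SZ))), add(Z, SZ)))))
  →23  S(S(S(add(mul(add(Z, mul(Z, SZ)), add(Z, SZ)), add(Z, SZ)))))
  →24  S(S(S(add(mul(mul(Z, SZ), add(Z, SZ)), add(Z, SZ)))))
  →25  S(S(S(add(mul(Z, add(Z, SZ)), add(Z, SZ)))))
  →26  S(S(S(add(Z, add(Z, SZ)))))
  →27  S(S(S(add(Z, SZ))))
  →28  S^4(Z)

Term B:
  start: mul(mul(SZ, SSSZ), mul(SZ, SSZ))
  →1  mul(add(SSSZ, mul(Z, SSSZ)), mul(SZ, SSZ))
  →2  mul(S(add(SSZ, mul(Z, SSSZ))), mul(SZ, SSZ))
  →3  add(mul(SZ, SSZ), mul(add(SSZ, mul(Z, SSSZ)), mul(SZ, SSZ)))
  →4  add(add(SSZ, mul(Z, SSZ)), mul(add(SSZ, mul(Z, SSSZ)), mul(SZ, SSZ)))
  →5  add(S(add(SZ, mul(Z, SSZ))), mul(add(SSZ, mul(Z, SSSZ)), mul(SZ, SSZ)))
  →6  S(add(add(SZ, mul(Z, SSZ)), mul(add(SSZ, mul(Z, SSSZ)), mul(SZ, SSZ))))
  →7  S(add(S(add(Z, mul(Z, SSZ))), mul(add(SSZ, mul(Z, SSSZ)), mul(SZ, SSZ))))
  →8  S(S(add(add(Z, mul(Z, SSZ)), mul(add(SSZ, mul(Z, SSSZ)), mul(SZ, SSZ)))))
  →9  S(S(add(mul(Z, SSZ), mul(add(SSZ, mul(Z, SSSZ)), mul(SZ, SSZ)))))
  →10  S(S(add(Z, mul(add(SSZ, mul(Z, SSSZ)), mul(SZ, SSZ)))))
  →11  S(S(mul(add(SSZ, mul(Z, SSSZ)), mul(SZ, SSZ))))
  →12  S(S(mul(S(add(SZ, mul(Z, SSSZ))), mul(SZ, SSZ))))
  →13  S(S(add(mul(SZ, SSZ), mul(add(SZ, mul(Z, SSSZ)), mul(SZ, SSZ)))))
  →14  S(S(add(add(SSZ, mul(Z, SSZ)), mul(add(SZ, mul(Z, SSSZ)), mul(SZ, SSZ)))))
  →15  S(S(add(S(add(SZ, mul(Z, SSZ))), mul(add(SZ, mul(Z, SSSZ)), mul(SZ, SSZ)))))
  →16  S(S(S(add(add(SZ, mul(Z, SSZ)), mul(add(SZ, mul(Z, SSSZ)), mul(SZ, SSZ))))))
  →17  S(S(S(add(S(add(Z, mul(Z, SSZ))), mul(add(SZ, mul(Z, SSSZ)), mul(SZ, SSZ))))))
  →18  S(S(S(S(add(add(Z, mul(Z, SSZ)), mul(add(SZ, mul(Z, SSSZ)), mul(SZ, SSZ)))))))
  →19  S(S(S(S(add(mul(Z, SSZ), mul(add(SZ, mul(Z, SSSZ)), mul(SZ, SSZ)))))))
  →20  S(S(S(S(add(Z, mul(add(SZ, mul(Z, SSSZ)), mul(SZ, SSZ)))))))
  →21  S(S(S(S(mul(add(SZ, mul(Z, SSSZ)), mul(SZ, SSZ))))))
  →22  S(S(S(S(mul(S(add(Z, mul(Z, SSSZ))), mul(SZ, SSZ))))))
  →23  S(S(S(S(add(mul(SZ, SSZ), mul(add(Z, mul(Z, SSSZ)), mul(SZ, SSZ)))))))
  →24  S(S(S(S(add(add(SSZ, mul(Z, SSZ)), mul(add(Z, mul(Z, SSSZ)), mul(SZ, SSZ)))))))
  →25  S(S(S(S(add(S(add(SZ, mul(Z, SSZ))), mul(add(Z, mul(Z, SSSZ)), mul(SZ, SSZ)))))))
  →26  S(S(S(S(S(add(add(SZ, mul(Z, SSZ)), mul(add(Z, mul(Z, SSSZ)), mul(SZ, SSZ))))))))
  →27  S(S(S(S(S(add(S(add(Z, mul(Z, SSZ))), mul(add(Z, mul(Z, SSSZ)), mul(SZ, SSZ))))))))
  →28  S(S(S(S(S(S(add(add(Z, mul(Z, SSZ)), mul(add(Z, mul(Z, SSSZ)), mul(SZ, SSZ)))))))))
  →29  S(S(S(S(S(S(add(mul(Z, SSZ), mul(add(Z, mul(Z, SSSZ)), mul(SZ, SSZ)))))))))
  →30  S(S(S(S(S(S(add(Z, mul(add(Z, mul(Z, SSSZ)), mul(SZ, SSZ)))))))))
  →31  S(S(S(S(S(S(mul(add(Z, mul(Z, SSSZ)), mul(SZ, SSZ))))))))
  →32  S(S(S(S(S(S(mul(mul(Z, SSSZ), mul(SZ, SSZ))))))))
  →33  S(S(S(S(S(S(mul(Z, mul(SZ, SSZ))))))))
  →34  S^6(Z)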